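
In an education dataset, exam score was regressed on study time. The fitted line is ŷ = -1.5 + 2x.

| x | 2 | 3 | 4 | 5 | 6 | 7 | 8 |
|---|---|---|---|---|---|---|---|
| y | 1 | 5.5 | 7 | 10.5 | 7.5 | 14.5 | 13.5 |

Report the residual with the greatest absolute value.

x=2: ŷ = -1.5 + 2·2 = 2.5; r = 1 − 2.5 = -1.5
x=3: ŷ = -1.5 + 2·3 = 4.5; r = 5.5 − 4.5 = 1
x=4: ŷ = -1.5 + 2·4 = 6.5; r = 7 − 6.5 = 0.5
x=5: ŷ = -1.5 + 2·5 = 8.5; r = 10.5 − 8.5 = 2
x=6: ŷ = -1.5 + 2·6 = 10.5; r = 7.5 − 10.5 = -3
x=7: ŷ = -1.5 + 2·7 = 12.5; r = 14.5 − 12.5 = 2
x=8: ŷ = -1.5 + 2·8 = 14.5; r = 13.5 − 14.5 = -1
Largest |r| is 3 at x = 6, residual -3.

r = -3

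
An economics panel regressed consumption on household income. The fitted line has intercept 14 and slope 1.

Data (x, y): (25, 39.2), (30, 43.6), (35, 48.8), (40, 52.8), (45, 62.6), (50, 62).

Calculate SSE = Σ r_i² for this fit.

SSE = 18.64

x=25: ŷ = 14 + 25 = 39; r = 39.2 − 39 = 0.2
x=30: ŷ = 14 + 30 = 44; r = 43.6 − 44 = -0.4
x=35: ŷ = 14 + 35 = 49; r = 48.8 − 49 = -0.2
x=40: ŷ = 14 + 40 = 54; r = 52.8 − 54 = -1.2
x=45: ŷ = 14 + 45 = 59; r = 62.6 − 59 = 3.6
x=50: ŷ = 14 + 50 = 64; r = 62 − 64 = -2
SSE = 0.04 + 0.16 + 0.04 + 1.44 + 12.96 + 4 = 18.64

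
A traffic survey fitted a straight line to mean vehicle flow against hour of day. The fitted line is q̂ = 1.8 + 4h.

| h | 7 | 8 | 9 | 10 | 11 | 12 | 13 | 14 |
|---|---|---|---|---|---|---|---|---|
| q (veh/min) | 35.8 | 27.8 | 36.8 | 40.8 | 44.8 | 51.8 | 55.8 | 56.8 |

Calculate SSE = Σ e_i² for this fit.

h=7: q̂ = 1.8 + 4·7 = 29.8; e = 35.8 − 29.8 = 6
h=8: q̂ = 1.8 + 4·8 = 33.8; e = 27.8 − 33.8 = -6
h=9: q̂ = 1.8 + 4·9 = 37.8; e = 36.8 − 37.8 = -1
h=10: q̂ = 1.8 + 4·10 = 41.8; e = 40.8 − 41.8 = -1
h=11: q̂ = 1.8 + 4·11 = 45.8; e = 44.8 − 45.8 = -1
h=12: q̂ = 1.8 + 4·12 = 49.8; e = 51.8 − 49.8 = 2
h=13: q̂ = 1.8 + 4·13 = 53.8; e = 55.8 − 53.8 = 2
h=14: q̂ = 1.8 + 4·14 = 57.8; e = 56.8 − 57.8 = -1
SSE = 36 + 36 + 1 + 1 + 1 + 4 + 4 + 1 = 84

SSE = 84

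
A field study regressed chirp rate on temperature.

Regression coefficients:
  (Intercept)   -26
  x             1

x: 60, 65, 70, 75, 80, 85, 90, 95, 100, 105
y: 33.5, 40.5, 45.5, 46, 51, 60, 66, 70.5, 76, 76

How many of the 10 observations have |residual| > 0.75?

x=60: ŷ = -26 + 60 = 34; r = 33.5 − 34 = -0.5
x=65: ŷ = -26 + 65 = 39; r = 40.5 − 39 = 1.5
x=70: ŷ = -26 + 70 = 44; r = 45.5 − 44 = 1.5
x=75: ŷ = -26 + 75 = 49; r = 46 − 49 = -3
x=80: ŷ = -26 + 80 = 54; r = 51 − 54 = -3
x=85: ŷ = -26 + 85 = 59; r = 60 − 59 = 1
x=90: ŷ = -26 + 90 = 64; r = 66 − 64 = 2
x=95: ŷ = -26 + 95 = 69; r = 70.5 − 69 = 1.5
x=100: ŷ = -26 + 100 = 74; r = 76 − 74 = 2
x=105: ŷ = -26 + 105 = 79; r = 76 − 79 = -3
|r| > 0.75: x=65 (|r|=1.5), x=70 (|r|=1.5), x=75 (|r|=3), x=80 (|r|=3), x=85 (|r|=1), x=90 (|r|=2), x=95 (|r|=1.5), x=100 (|r|=2), x=105 (|r|=3) → 9

9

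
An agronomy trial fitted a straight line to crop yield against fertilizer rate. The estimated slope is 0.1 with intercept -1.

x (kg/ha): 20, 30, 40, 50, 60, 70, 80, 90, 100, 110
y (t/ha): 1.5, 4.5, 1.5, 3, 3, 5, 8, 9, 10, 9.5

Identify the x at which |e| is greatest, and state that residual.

x = 30, e = 2.5

x=20: ŷ = -1 + 0.1·20 = 1; e = 1.5 − 1 = 0.5
x=30: ŷ = -1 + 0.1·30 = 2; e = 4.5 − 2 = 2.5
x=40: ŷ = -1 + 0.1·40 = 3; e = 1.5 − 3 = -1.5
x=50: ŷ = -1 + 0.1·50 = 4; e = 3 − 4 = -1
x=60: ŷ = -1 + 0.1·60 = 5; e = 3 − 5 = -2
x=70: ŷ = -1 + 0.1·70 = 6; e = 5 − 6 = -1
x=80: ŷ = -1 + 0.1·80 = 7; e = 8 − 7 = 1
x=90: ŷ = -1 + 0.1·90 = 8; e = 9 − 8 = 1
x=100: ŷ = -1 + 0.1·100 = 9; e = 10 − 9 = 1
x=110: ŷ = -1 + 0.1·110 = 10; e = 9.5 − 10 = -0.5
Largest |e| is 2.5 at x = 30, residual 2.5.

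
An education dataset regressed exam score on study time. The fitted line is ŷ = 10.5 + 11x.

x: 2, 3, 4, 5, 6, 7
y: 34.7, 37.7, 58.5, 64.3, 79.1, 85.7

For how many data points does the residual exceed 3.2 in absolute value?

2

x=2: ŷ = 10.5 + 11·2 = 32.5; e = 34.7 − 32.5 = 2.2
x=3: ŷ = 10.5 + 11·3 = 43.5; e = 37.7 − 43.5 = -5.8
x=4: ŷ = 10.5 + 11·4 = 54.5; e = 58.5 − 54.5 = 4
x=5: ŷ = 10.5 + 11·5 = 65.5; e = 64.3 − 65.5 = -1.2
x=6: ŷ = 10.5 + 11·6 = 76.5; e = 79.1 − 76.5 = 2.6
x=7: ŷ = 10.5 + 11·7 = 87.5; e = 85.7 − 87.5 = -1.8
|e| > 3.2: x=3 (|e|=5.8), x=4 (|e|=4) → 2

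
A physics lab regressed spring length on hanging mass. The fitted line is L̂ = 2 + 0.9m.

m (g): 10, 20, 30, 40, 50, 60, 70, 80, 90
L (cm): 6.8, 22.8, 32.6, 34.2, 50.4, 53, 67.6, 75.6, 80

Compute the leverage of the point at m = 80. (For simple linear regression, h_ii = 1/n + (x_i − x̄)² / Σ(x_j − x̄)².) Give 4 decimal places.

h = 0.2611

m̄ = (10 + 20 + 30 + 40 + 50 + 60 + 70 + 80 + 90)/9 = 50
Σ(m − m̄)² = 1600 + 900 + 400 + 100 + 0 + 100 + 400 + 900 + 1600 = 6000
h = 1/9 + (30)²/6000 = 0.111111 + 0.15 = 0.2611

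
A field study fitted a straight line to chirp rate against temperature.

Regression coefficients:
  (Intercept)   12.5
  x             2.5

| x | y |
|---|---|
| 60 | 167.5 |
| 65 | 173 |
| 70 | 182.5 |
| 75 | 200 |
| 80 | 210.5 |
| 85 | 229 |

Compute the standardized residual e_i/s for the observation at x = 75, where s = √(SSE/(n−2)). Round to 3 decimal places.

0.000

x=60: ŷ = 12.5 + 2.5·60 = 162.5; e = 167.5 − 162.5 = 5
x=65: ŷ = 12.5 + 2.5·65 = 175; e = 173 − 175 = -2
x=70: ŷ = 12.5 + 2.5·70 = 187.5; e = 182.5 − 187.5 = -5
x=75: ŷ = 12.5 + 2.5·75 = 200; e = 200 − 200 = 0
x=80: ŷ = 12.5 + 2.5·80 = 212.5; e = 210.5 − 212.5 = -2
x=85: ŷ = 12.5 + 2.5·85 = 225; e = 229 − 225 = 4
SSE = 25 + 4 + 25 + 0 + 4 + 16 = 74
s = √(74/4) = 4.30116
e/s = 0 / 4.30116 = 0.000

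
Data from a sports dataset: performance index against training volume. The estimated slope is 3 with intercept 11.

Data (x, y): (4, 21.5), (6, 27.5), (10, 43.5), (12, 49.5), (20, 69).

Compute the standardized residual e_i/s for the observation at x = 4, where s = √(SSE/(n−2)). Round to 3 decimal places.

-0.567

x=4: ŷ = 11 + 3·4 = 23; e = 21.5 − 23 = -1.5
x=6: ŷ = 11 + 3·6 = 29; e = 27.5 − 29 = -1.5
x=10: ŷ = 11 + 3·10 = 41; e = 43.5 − 41 = 2.5
x=12: ŷ = 11 + 3·12 = 47; e = 49.5 − 47 = 2.5
x=20: ŷ = 11 + 3·20 = 71; e = 69 − 71 = -2
SSE = 2.25 + 2.25 + 6.25 + 6.25 + 4 = 21
s = √(21/3) = 2.64575
e/s = -1.5 / 2.64575 = -0.567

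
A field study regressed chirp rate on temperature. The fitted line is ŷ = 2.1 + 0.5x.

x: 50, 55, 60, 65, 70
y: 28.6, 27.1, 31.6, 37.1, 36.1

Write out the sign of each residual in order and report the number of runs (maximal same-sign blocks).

x=50: ŷ = 2.1 + 0.5·50 = 27.1; r = 28.6 − 27.1 = 1.5
x=55: ŷ = 2.1 + 0.5·55 = 29.6; r = 27.1 − 29.6 = -2.5
x=60: ŷ = 2.1 + 0.5·60 = 32.1; r = 31.6 − 32.1 = -0.5
x=65: ŷ = 2.1 + 0.5·65 = 34.6; r = 37.1 − 34.6 = 2.5
x=70: ŷ = 2.1 + 0.5·70 = 37.1; r = 36.1 − 37.1 = -1
Signs: + − − + −
Runs: +×1, −×2, +×1, −×1 → 4

4 runs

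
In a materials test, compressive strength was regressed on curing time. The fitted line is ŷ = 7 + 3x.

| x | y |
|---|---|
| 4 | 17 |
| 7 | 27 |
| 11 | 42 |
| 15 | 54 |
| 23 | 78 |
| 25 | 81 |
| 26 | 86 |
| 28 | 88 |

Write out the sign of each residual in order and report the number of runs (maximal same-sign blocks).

5 runs

x=4: ŷ = 7 + 3·4 = 19; r = 17 − 19 = -2
x=7: ŷ = 7 + 3·7 = 28; r = 27 − 28 = -1
x=11: ŷ = 7 + 3·11 = 40; r = 42 − 40 = 2
x=15: ŷ = 7 + 3·15 = 52; r = 54 − 52 = 2
x=23: ŷ = 7 + 3·23 = 76; r = 78 − 76 = 2
x=25: ŷ = 7 + 3·25 = 82; r = 81 − 82 = -1
x=26: ŷ = 7 + 3·26 = 85; r = 86 − 85 = 1
x=28: ŷ = 7 + 3·28 = 91; r = 88 − 91 = -3
Signs: − − + + + − + −
Runs: −×2, +×3, −×1, +×1, −×1 → 5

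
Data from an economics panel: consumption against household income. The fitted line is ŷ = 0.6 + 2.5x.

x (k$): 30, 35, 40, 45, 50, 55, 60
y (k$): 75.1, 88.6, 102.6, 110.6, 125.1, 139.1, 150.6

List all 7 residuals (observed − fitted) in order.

-0.5, 0.5, 2, -2.5, -0.5, 1, 0

x=30: ŷ = 0.6 + 2.5·30 = 75.6; e = 75.1 − 75.6 = -0.5
x=35: ŷ = 0.6 + 2.5·35 = 88.1; e = 88.6 − 88.1 = 0.5
x=40: ŷ = 0.6 + 2.5·40 = 100.6; e = 102.6 − 100.6 = 2
x=45: ŷ = 0.6 + 2.5·45 = 113.1; e = 110.6 − 113.1 = -2.5
x=50: ŷ = 0.6 + 2.5·50 = 125.6; e = 125.1 − 125.6 = -0.5
x=55: ŷ = 0.6 + 2.5·55 = 138.1; e = 139.1 − 138.1 = 1
x=60: ŷ = 0.6 + 2.5·60 = 150.6; e = 150.6 − 150.6 = 0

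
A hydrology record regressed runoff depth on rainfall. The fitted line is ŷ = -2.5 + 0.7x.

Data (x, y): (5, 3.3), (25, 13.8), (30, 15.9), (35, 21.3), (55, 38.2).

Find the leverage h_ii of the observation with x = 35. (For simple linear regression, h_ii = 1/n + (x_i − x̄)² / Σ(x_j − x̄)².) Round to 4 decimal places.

h = 0.2192

x̄ = (5 + 25 + 30 + 35 + 55)/5 = 30
Σ(x − x̄)² = 625 + 25 + 0 + 25 + 625 = 1300
h = 1/5 + (5)²/1300 = 0.2 + 0.0192308 = 0.2192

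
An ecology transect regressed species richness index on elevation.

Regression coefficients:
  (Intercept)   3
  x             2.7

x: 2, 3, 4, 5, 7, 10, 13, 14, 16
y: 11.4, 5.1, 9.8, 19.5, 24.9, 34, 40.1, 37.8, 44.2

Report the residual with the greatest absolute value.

x=2: ŷ = 3 + 2.7·2 = 8.4; e = 11.4 − 8.4 = 3
x=3: ŷ = 3 + 2.7·3 = 11.1; e = 5.1 − 11.1 = -6
x=4: ŷ = 3 + 2.7·4 = 13.8; e = 9.8 − 13.8 = -4
x=5: ŷ = 3 + 2.7·5 = 16.5; e = 19.5 − 16.5 = 3
x=7: ŷ = 3 + 2.7·7 = 21.9; e = 24.9 − 21.9 = 3
x=10: ŷ = 3 + 2.7·10 = 30; e = 34 − 30 = 4
x=13: ŷ = 3 + 2.7·13 = 38.1; e = 40.1 − 38.1 = 2
x=14: ŷ = 3 + 2.7·14 = 40.8; e = 37.8 − 40.8 = -3
x=16: ŷ = 3 + 2.7·16 = 46.2; e = 44.2 − 46.2 = -2
Largest |e| is 6 at x = 3, residual -6.

e = -6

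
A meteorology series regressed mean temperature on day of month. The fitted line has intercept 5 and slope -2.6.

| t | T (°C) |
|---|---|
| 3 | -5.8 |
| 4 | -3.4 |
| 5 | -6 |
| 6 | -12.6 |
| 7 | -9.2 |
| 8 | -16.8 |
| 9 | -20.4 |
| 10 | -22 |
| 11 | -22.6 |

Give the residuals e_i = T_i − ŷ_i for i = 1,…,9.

-3, 2, 2, -2, 4, -1, -2, -1, 1

t=3: ŷ = 5 − 2.6·3 = -2.8; e = -5.8 − (-2.8) = -3
t=4: ŷ = 5 − 2.6·4 = -5.4; e = -3.4 − (-5.4) = 2
t=5: ŷ = 5 − 2.6·5 = -8; e = -6 − (-8) = 2
t=6: ŷ = 5 − 2.6·6 = -10.6; e = -12.6 − (-10.6) = -2
t=7: ŷ = 5 − 2.6·7 = -13.2; e = -9.2 − (-13.2) = 4
t=8: ŷ = 5 − 2.6·8 = -15.8; e = -16.8 − (-15.8) = -1
t=9: ŷ = 5 − 2.6·9 = -18.4; e = -20.4 − (-18.4) = -2
t=10: ŷ = 5 − 2.6·10 = -21; e = -22 − (-21) = -1
t=11: ŷ = 5 − 2.6·11 = -23.6; e = -22.6 − (-23.6) = 1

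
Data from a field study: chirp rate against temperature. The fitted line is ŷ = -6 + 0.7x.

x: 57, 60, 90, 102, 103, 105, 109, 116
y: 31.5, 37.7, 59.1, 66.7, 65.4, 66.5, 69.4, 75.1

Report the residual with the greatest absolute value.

x=57: ŷ = -6 + 0.7·57 = 33.9; r = 31.5 − 33.9 = -2.4
x=60: ŷ = -6 + 0.7·60 = 36; r = 37.7 − 36 = 1.7
x=90: ŷ = -6 + 0.7·90 = 57; r = 59.1 − 57 = 2.1
x=102: ŷ = -6 + 0.7·102 = 65.4; r = 66.7 − 65.4 = 1.3
x=103: ŷ = -6 + 0.7·103 = 66.1; r = 65.4 − 66.1 = -0.7
x=105: ŷ = -6 + 0.7·105 = 67.5; r = 66.5 − 67.5 = -1
x=109: ŷ = -6 + 0.7·109 = 70.3; r = 69.4 − 70.3 = -0.9
x=116: ŷ = -6 + 0.7·116 = 75.2; r = 75.1 − 75.2 = -0.1
Largest |r| is 2.4 at x = 57, residual -2.4.

r = -2.4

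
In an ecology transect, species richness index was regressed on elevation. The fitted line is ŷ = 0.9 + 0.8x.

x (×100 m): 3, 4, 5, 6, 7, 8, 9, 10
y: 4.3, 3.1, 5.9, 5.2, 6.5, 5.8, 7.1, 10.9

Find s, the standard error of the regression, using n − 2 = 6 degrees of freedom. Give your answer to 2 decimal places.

s = 1.32

x=3: ŷ = 0.9 + 0.8·3 = 3.3; r = 4.3 − 3.3 = 1
x=4: ŷ = 0.9 + 0.8·4 = 4.1; r = 3.1 − 4.1 = -1
x=5: ŷ = 0.9 + 0.8·5 = 4.9; r = 5.9 − 4.9 = 1
x=6: ŷ = 0.9 + 0.8·6 = 5.7; r = 5.2 − 5.7 = -0.5
x=7: ŷ = 0.9 + 0.8·7 = 6.5; r = 6.5 − 6.5 = 0
x=8: ŷ = 0.9 + 0.8·8 = 7.3; r = 5.8 − 7.3 = -1.5
x=9: ŷ = 0.9 + 0.8·9 = 8.1; r = 7.1 − 8.1 = -1
x=10: ŷ = 0.9 + 0.8·10 = 8.9; r = 10.9 − 8.9 = 2
SSE = 1 + 1 + 1 + 0.25 + 0 + 2.25 + 1 + 4 = 10.5
s = √(10.5/6) = √1.75 ≈ 1.32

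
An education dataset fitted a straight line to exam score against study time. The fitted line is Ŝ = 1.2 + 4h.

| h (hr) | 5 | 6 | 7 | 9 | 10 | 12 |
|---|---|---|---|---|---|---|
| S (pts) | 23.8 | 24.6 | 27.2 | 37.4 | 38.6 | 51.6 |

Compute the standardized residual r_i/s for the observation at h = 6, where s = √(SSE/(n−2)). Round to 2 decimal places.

h=5: Ŝ = 1.2 + 4·5 = 21.2; r = 23.8 − 21.2 = 2.6
h=6: Ŝ = 1.2 + 4·6 = 25.2; r = 24.6 − 25.2 = -0.6
h=7: Ŝ = 1.2 + 4·7 = 29.2; r = 27.2 − 29.2 = -2
h=9: Ŝ = 1.2 + 4·9 = 37.2; r = 37.4 − 37.2 = 0.2
h=10: Ŝ = 1.2 + 4·10 = 41.2; r = 38.6 − 41.2 = -2.6
h=12: Ŝ = 1.2 + 4·12 = 49.2; r = 51.6 − 49.2 = 2.4
SSE = 6.76 + 0.36 + 4 + 0.04 + 6.76 + 5.76 = 23.68
s = √(23.68/4) = 2.43311
r/s = -0.6 / 2.43311 = -0.25

-0.25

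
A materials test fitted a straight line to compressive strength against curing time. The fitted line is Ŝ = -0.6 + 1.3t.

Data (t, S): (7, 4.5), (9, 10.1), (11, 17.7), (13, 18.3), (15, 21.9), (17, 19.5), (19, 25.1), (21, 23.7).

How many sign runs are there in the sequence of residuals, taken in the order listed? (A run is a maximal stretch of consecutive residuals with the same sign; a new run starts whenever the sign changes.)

t=7: Ŝ = -0.6 + 1.3·7 = 8.5; r = 4.5 − 8.5 = -4
t=9: Ŝ = -0.6 + 1.3·9 = 11.1; r = 10.1 − 11.1 = -1
t=11: Ŝ = -0.6 + 1.3·11 = 13.7; r = 17.7 − 13.7 = 4
t=13: Ŝ = -0.6 + 1.3·13 = 16.3; r = 18.3 − 16.3 = 2
t=15: Ŝ = -0.6 + 1.3·15 = 18.9; r = 21.9 − 18.9 = 3
t=17: Ŝ = -0.6 + 1.3·17 = 21.5; r = 19.5 − 21.5 = -2
t=19: Ŝ = -0.6 + 1.3·19 = 24.1; r = 25.1 − 24.1 = 1
t=21: Ŝ = -0.6 + 1.3·21 = 26.7; r = 23.7 − 26.7 = -3
Signs: − − + + + − + −
Runs: −×2, +×3, −×1, +×1, −×1 → 5

5 runs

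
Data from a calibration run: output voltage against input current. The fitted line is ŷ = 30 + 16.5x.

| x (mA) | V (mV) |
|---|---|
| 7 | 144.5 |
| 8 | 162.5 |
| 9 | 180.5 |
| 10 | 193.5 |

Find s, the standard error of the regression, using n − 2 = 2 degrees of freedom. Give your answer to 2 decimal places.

s = 1.94

x=7: ŷ = 30 + 16.5·7 = 145.5; r = 144.5 − 145.5 = -1
x=8: ŷ = 30 + 16.5·8 = 162; r = 162.5 − 162 = 0.5
x=9: ŷ = 30 + 16.5·9 = 178.5; r = 180.5 − 178.5 = 2
x=10: ŷ = 30 + 16.5·10 = 195; r = 193.5 − 195 = -1.5
SSE = 1 + 0.25 + 4 + 2.25 = 7.5
s = √(7.5/2) = √3.75 ≈ 1.94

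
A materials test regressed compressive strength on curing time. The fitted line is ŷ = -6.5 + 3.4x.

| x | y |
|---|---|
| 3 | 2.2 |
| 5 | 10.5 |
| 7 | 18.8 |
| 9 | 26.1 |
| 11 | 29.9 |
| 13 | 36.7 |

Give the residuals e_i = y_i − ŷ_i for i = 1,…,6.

x=3: ŷ = -6.5 + 3.4·3 = 3.7; e = 2.2 − 3.7 = -1.5
x=5: ŷ = -6.5 + 3.4·5 = 10.5; e = 10.5 − 10.5 = 0
x=7: ŷ = -6.5 + 3.4·7 = 17.3; e = 18.8 − 17.3 = 1.5
x=9: ŷ = -6.5 + 3.4·9 = 24.1; e = 26.1 − 24.1 = 2
x=11: ŷ = -6.5 + 3.4·11 = 30.9; e = 29.9 − 30.9 = -1
x=13: ŷ = -6.5 + 3.4·13 = 37.7; e = 36.7 − 37.7 = -1

-1.5, 0, 1.5, 2, -1, -1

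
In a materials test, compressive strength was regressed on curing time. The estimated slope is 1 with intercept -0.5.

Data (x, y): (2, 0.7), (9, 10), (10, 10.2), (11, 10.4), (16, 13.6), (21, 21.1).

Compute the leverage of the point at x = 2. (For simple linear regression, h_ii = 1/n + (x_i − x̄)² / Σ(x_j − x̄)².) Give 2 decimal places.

x̄ = (2 + 9 + 10 + 11 + 16 + 21)/6 = 11.5
Σ(x − x̄)² = 90.25 + 6.25 + 2.25 + 0.25 + 20.25 + 90.25 = 209.5
h = 1/6 + (-9.5)²/209.5 = 0.166667 + 0.430788 = 0.60

h = 0.60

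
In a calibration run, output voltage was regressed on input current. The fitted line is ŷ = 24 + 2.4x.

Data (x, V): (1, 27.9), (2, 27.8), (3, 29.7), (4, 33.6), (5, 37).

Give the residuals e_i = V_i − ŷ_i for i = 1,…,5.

1.5, -1, -1.5, 0, 1

x=1: ŷ = 24 + 2.4·1 = 26.4; e = 27.9 − 26.4 = 1.5
x=2: ŷ = 24 + 2.4·2 = 28.8; e = 27.8 − 28.8 = -1
x=3: ŷ = 24 + 2.4·3 = 31.2; e = 29.7 − 31.2 = -1.5
x=4: ŷ = 24 + 2.4·4 = 33.6; e = 33.6 − 33.6 = 0
x=5: ŷ = 24 + 2.4·5 = 36; e = 37 − 36 = 1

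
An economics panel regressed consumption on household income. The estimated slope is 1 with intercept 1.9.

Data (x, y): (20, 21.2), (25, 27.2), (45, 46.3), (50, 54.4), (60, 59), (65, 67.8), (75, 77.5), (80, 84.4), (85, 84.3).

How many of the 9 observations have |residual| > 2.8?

1

x=20: ŷ = 1.9 + 20 = 21.9; r = 21.2 − 21.9 = -0.7
x=25: ŷ = 1.9 + 25 = 26.9; r = 27.2 − 26.9 = 0.3
x=45: ŷ = 1.9 + 45 = 46.9; r = 46.3 − 46.9 = -0.6
x=50: ŷ = 1.9 + 50 = 51.9; r = 54.4 − 51.9 = 2.5
x=60: ŷ = 1.9 + 60 = 61.9; r = 59 − 61.9 = -2.9
x=65: ŷ = 1.9 + 65 = 66.9; r = 67.8 − 66.9 = 0.9
x=75: ŷ = 1.9 + 75 = 76.9; r = 77.5 − 76.9 = 0.6
x=80: ŷ = 1.9 + 80 = 81.9; r = 84.4 − 81.9 = 2.5
x=85: ŷ = 1.9 + 85 = 86.9; r = 84.3 − 86.9 = -2.6
|r| > 2.8: x=60 (|r|=2.9) → 1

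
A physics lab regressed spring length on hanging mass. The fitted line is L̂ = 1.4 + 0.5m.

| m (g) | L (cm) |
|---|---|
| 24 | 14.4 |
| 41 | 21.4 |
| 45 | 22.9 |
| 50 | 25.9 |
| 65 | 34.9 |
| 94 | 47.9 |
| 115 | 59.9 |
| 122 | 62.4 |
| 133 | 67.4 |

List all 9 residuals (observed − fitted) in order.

m=24: L̂ = 1.4 + 0.5·24 = 13.4; r = 14.4 − 13.4 = 1
m=41: L̂ = 1.4 + 0.5·41 = 21.9; r = 21.4 − 21.9 = -0.5
m=45: L̂ = 1.4 + 0.5·45 = 23.9; r = 22.9 − 23.9 = -1
m=50: L̂ = 1.4 + 0.5·50 = 26.4; r = 25.9 − 26.4 = -0.5
m=65: L̂ = 1.4 + 0.5·65 = 33.9; r = 34.9 − 33.9 = 1
m=94: L̂ = 1.4 + 0.5·94 = 48.4; r = 47.9 − 48.4 = -0.5
m=115: L̂ = 1.4 + 0.5·115 = 58.9; r = 59.9 − 58.9 = 1
m=122: L̂ = 1.4 + 0.5·122 = 62.4; r = 62.4 − 62.4 = 0
m=133: L̂ = 1.4 + 0.5·133 = 67.9; r = 67.4 − 67.9 = -0.5

1, -0.5, -1, -0.5, 1, -0.5, 1, 0, -0.5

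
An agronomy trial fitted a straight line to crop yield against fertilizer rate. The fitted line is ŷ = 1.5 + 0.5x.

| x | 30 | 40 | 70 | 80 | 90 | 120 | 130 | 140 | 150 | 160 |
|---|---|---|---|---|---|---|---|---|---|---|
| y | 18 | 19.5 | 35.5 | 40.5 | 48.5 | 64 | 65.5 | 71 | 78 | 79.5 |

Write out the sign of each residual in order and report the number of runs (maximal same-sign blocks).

6 runs

x=30: ŷ = 1.5 + 0.5·30 = 16.5; e = 18 − 16.5 = 1.5
x=40: ŷ = 1.5 + 0.5·40 = 21.5; e = 19.5 − 21.5 = -2
x=70: ŷ = 1.5 + 0.5·70 = 36.5; e = 35.5 − 36.5 = -1
x=80: ŷ = 1.5 + 0.5·80 = 41.5; e = 40.5 − 41.5 = -1
x=90: ŷ = 1.5 + 0.5·90 = 46.5; e = 48.5 − 46.5 = 2
x=120: ŷ = 1.5 + 0.5·120 = 61.5; e = 64 − 61.5 = 2.5
x=130: ŷ = 1.5 + 0.5·130 = 66.5; e = 65.5 − 66.5 = -1
x=140: ŷ = 1.5 + 0.5·140 = 71.5; e = 71 − 71.5 = -0.5
x=150: ŷ = 1.5 + 0.5·150 = 76.5; e = 78 − 76.5 = 1.5
x=160: ŷ = 1.5 + 0.5·160 = 81.5; e = 79.5 − 81.5 = -2
Signs: + − − − + + − − + −
Runs: +×1, −×3, +×2, −×2, +×1, −×1 → 6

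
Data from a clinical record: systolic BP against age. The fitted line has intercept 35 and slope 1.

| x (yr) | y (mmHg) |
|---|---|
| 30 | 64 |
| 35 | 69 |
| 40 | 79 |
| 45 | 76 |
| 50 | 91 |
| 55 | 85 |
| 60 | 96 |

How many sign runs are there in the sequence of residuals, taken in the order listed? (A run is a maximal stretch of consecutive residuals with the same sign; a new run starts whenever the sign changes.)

x=30: ŷ = 35 + 30 = 65; e = 64 − 65 = -1
x=35: ŷ = 35 + 35 = 70; e = 69 − 70 = -1
x=40: ŷ = 35 + 40 = 75; e = 79 − 75 = 4
x=45: ŷ = 35 + 45 = 80; e = 76 − 80 = -4
x=50: ŷ = 35 + 50 = 85; e = 91 − 85 = 6
x=55: ŷ = 35 + 55 = 90; e = 85 − 90 = -5
x=60: ŷ = 35 + 60 = 95; e = 96 − 95 = 1
Signs: − − + − + − +
Runs: −×2, +×1, −×1, +×1, −×1, +×1 → 6

6 runs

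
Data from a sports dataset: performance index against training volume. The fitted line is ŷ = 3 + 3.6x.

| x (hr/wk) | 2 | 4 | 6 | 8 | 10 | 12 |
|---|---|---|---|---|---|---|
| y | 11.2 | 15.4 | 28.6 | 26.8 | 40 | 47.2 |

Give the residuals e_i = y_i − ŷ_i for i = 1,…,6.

x=2: ŷ = 3 + 3.6·2 = 10.2; e = 11.2 − 10.2 = 1
x=4: ŷ = 3 + 3.6·4 = 17.4; e = 15.4 − 17.4 = -2
x=6: ŷ = 3 + 3.6·6 = 24.6; e = 28.6 − 24.6 = 4
x=8: ŷ = 3 + 3.6·8 = 31.8; e = 26.8 − 31.8 = -5
x=10: ŷ = 3 + 3.6·10 = 39; e = 40 − 39 = 1
x=12: ŷ = 3 + 3.6·12 = 46.2; e = 47.2 − 46.2 = 1

1, -2, 4, -5, 1, 1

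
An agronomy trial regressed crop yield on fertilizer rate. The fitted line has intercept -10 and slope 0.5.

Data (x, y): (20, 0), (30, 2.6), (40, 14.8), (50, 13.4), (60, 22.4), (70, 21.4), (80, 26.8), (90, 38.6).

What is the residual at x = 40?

ŷ = -10 + 0.5·40 = 10
e = 14.8 − 10 = 4.8

e = 4.8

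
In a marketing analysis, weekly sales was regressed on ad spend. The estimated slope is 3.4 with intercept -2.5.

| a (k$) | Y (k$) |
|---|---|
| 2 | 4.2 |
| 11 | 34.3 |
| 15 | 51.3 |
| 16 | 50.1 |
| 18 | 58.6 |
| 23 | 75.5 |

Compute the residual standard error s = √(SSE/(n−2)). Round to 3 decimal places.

s = 1.696

a=2: Ŷ = -2.5 + 3.4·2 = 4.3; r = 4.2 − 4.3 = -0.1
a=11: Ŷ = -2.5 + 3.4·11 = 34.9; r = 34.3 − 34.9 = -0.6
a=15: Ŷ = -2.5 + 3.4·15 = 48.5; r = 51.3 − 48.5 = 2.8
a=16: Ŷ = -2.5 + 3.4·16 = 51.9; r = 50.1 − 51.9 = -1.8
a=18: Ŷ = -2.5 + 3.4·18 = 58.7; r = 58.6 − 58.7 = -0.1
a=23: Ŷ = -2.5 + 3.4·23 = 75.7; r = 75.5 − 75.7 = -0.2
SSE = 0.01 + 0.36 + 7.84 + 3.24 + 0.01 + 0.04 = 11.5
s = √(11.5/4) = √2.875 ≈ 1.696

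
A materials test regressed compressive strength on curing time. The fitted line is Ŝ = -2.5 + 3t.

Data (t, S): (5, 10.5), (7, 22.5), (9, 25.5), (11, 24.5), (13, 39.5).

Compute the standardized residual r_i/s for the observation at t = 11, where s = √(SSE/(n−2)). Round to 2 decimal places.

t=5: Ŝ = -2.5 + 3·5 = 12.5; r = 10.5 − 12.5 = -2
t=7: Ŝ = -2.5 + 3·7 = 18.5; r = 22.5 − 18.5 = 4
t=9: Ŝ = -2.5 + 3·9 = 24.5; r = 25.5 − 24.5 = 1
t=11: Ŝ = -2.5 + 3·11 = 30.5; r = 24.5 − 30.5 = -6
t=13: Ŝ = -2.5 + 3·13 = 36.5; r = 39.5 − 36.5 = 3
SSE = 4 + 16 + 1 + 36 + 9 = 66
s = √(66/3) = 4.69042
r/s = -6 / 4.69042 = -1.28

-1.28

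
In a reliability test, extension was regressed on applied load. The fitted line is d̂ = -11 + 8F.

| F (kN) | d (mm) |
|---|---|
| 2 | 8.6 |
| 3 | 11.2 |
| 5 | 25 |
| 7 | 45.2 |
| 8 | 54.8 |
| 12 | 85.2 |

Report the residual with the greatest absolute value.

F=2: d̂ = -11 + 8·2 = 5; e = 8.6 − 5 = 3.6
F=3: d̂ = -11 + 8·3 = 13; e = 11.2 − 13 = -1.8
F=5: d̂ = -11 + 8·5 = 29; e = 25 − 29 = -4
F=7: d̂ = -11 + 8·7 = 45; e = 45.2 − 45 = 0.2
F=8: d̂ = -11 + 8·8 = 53; e = 54.8 − 53 = 1.8
F=12: d̂ = -11 + 8·12 = 85; e = 85.2 − 85 = 0.2
Largest |e| is 4 at F = 5, residual -4.

e = -4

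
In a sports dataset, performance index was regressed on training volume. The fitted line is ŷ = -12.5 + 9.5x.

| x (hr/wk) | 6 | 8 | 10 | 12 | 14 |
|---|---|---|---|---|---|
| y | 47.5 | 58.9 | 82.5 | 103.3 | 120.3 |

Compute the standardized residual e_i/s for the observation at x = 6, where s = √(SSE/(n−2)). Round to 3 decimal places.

x=6: ŷ = -12.5 + 9.5·6 = 44.5; e = 47.5 − 44.5 = 3
x=8: ŷ = -12.5 + 9.5·8 = 63.5; e = 58.9 − 63.5 = -4.6
x=10: ŷ = -12.5 + 9.5·10 = 82.5; e = 82.5 − 82.5 = 0
x=12: ŷ = -12.5 + 9.5·12 = 101.5; e = 103.3 − 101.5 = 1.8
x=14: ŷ = -12.5 + 9.5·14 = 120.5; e = 120.3 − 120.5 = -0.2
SSE = 9 + 21.16 + 0 + 3.24 + 0.04 = 33.44
s = √(33.44/3) = 3.33866
e/s = 3 / 3.33866 = 0.899

0.899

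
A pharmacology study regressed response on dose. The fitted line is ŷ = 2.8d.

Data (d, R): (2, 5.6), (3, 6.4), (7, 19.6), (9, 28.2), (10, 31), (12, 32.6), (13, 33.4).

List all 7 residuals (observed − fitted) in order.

d=2: ŷ = 2.8·2 = 5.6; e = 5.6 − 5.6 = 0
d=3: ŷ = 2.8·3 = 8.4; e = 6.4 − 8.4 = -2
d=7: ŷ = 2.8·7 = 19.6; e = 19.6 − 19.6 = 0
d=9: ŷ = 2.8·9 = 25.2; e = 28.2 − 25.2 = 3
d=10: ŷ = 2.8·10 = 28; e = 31 − 28 = 3
d=12: ŷ = 2.8·12 = 33.6; e = 32.6 − 33.6 = -1
d=13: ŷ = 2.8·13 = 36.4; e = 33.4 − 36.4 = -3

0, -2, 0, 3, 3, -1, -3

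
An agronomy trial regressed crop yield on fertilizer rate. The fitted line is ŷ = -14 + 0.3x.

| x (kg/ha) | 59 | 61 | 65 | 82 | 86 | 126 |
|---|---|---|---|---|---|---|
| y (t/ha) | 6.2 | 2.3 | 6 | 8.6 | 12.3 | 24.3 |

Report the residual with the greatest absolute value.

e = 2.5

x=59: ŷ = -14 + 0.3·59 = 3.7; e = 6.2 − 3.7 = 2.5
x=61: ŷ = -14 + 0.3·61 = 4.3; e = 2.3 − 4.3 = -2
x=65: ŷ = -14 + 0.3·65 = 5.5; e = 6 − 5.5 = 0.5
x=82: ŷ = -14 + 0.3·82 = 10.6; e = 8.6 − 10.6 = -2
x=86: ŷ = -14 + 0.3·86 = 11.8; e = 12.3 − 11.8 = 0.5
x=126: ŷ = -14 + 0.3·126 = 23.8; e = 24.3 − 23.8 = 0.5
Largest |e| is 2.5 at x = 59, residual 2.5.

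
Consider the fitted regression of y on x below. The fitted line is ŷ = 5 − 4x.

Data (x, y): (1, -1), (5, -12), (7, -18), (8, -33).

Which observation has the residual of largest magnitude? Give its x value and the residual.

x = 8, e = -6

x=1: ŷ = 5 − 4·1 = 1; e = -1 − 1 = -2
x=5: ŷ = 5 − 4·5 = -15; e = -12 − (-15) = 3
x=7: ŷ = 5 − 4·7 = -23; e = -18 − (-23) = 5
x=8: ŷ = 5 − 4·8 = -27; e = -33 − (-27) = -6
Largest |e| is 6 at x = 8, residual -6.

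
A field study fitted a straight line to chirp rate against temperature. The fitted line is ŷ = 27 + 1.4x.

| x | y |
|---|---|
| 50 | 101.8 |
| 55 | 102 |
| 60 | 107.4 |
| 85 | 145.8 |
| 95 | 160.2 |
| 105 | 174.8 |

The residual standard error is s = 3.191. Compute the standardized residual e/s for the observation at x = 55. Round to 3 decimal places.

-0.627

ŷ = 27 + 1.4·55 = 104
e = 102 − 104 = -2
e/s = -2 / 3.191 = -0.627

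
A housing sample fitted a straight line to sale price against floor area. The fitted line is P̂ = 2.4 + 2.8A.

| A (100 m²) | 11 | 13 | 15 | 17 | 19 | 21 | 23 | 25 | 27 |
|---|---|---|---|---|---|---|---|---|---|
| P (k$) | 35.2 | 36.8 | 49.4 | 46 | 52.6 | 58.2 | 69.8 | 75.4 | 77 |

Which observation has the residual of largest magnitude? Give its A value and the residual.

A=11: P̂ = 2.4 + 2.8·11 = 33.2; r = 35.2 − 33.2 = 2
A=13: P̂ = 2.4 + 2.8·13 = 38.8; r = 36.8 − 38.8 = -2
A=15: P̂ = 2.4 + 2.8·15 = 44.4; r = 49.4 − 44.4 = 5
A=17: P̂ = 2.4 + 2.8·17 = 50; r = 46 − 50 = -4
A=19: P̂ = 2.4 + 2.8·19 = 55.6; r = 52.6 − 55.6 = -3
A=21: P̂ = 2.4 + 2.8·21 = 61.2; r = 58.2 − 61.2 = -3
A=23: P̂ = 2.4 + 2.8·23 = 66.8; r = 69.8 − 66.8 = 3
A=25: P̂ = 2.4 + 2.8·25 = 72.4; r = 75.4 − 72.4 = 3
A=27: P̂ = 2.4 + 2.8·27 = 78; r = 77 − 78 = -1
Largest |r| is 5 at A = 15, residual 5.

A = 15, r = 5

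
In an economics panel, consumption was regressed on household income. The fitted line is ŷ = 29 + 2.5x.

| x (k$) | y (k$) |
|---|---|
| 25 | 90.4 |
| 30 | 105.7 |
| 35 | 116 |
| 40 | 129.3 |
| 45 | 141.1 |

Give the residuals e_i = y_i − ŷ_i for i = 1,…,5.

x=25: ŷ = 29 + 2.5·25 = 91.5; e = 90.4 − 91.5 = -1.1
x=30: ŷ = 29 + 2.5·30 = 104; e = 105.7 − 104 = 1.7
x=35: ŷ = 29 + 2.5·35 = 116.5; e = 116 − 116.5 = -0.5
x=40: ŷ = 29 + 2.5·40 = 129; e = 129.3 − 129 = 0.3
x=45: ŷ = 29 + 2.5·45 = 141.5; e = 141.1 − 141.5 = -0.4

-1.1, 1.7, -0.5, 0.3, -0.4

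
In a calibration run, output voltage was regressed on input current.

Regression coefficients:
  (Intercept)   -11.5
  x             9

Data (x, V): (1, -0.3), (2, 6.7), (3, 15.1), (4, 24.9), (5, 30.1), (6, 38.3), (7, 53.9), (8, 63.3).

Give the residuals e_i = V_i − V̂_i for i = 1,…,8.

2.2, 0.2, -0.4, 0.4, -3.4, -4.2, 2.4, 2.8

x=1: V̂ = -11.5 + 9·1 = -2.5; e = -0.3 − (-2.5) = 2.2
x=2: V̂ = -11.5 + 9·2 = 6.5; e = 6.7 − 6.5 = 0.2
x=3: V̂ = -11.5 + 9·3 = 15.5; e = 15.1 − 15.5 = -0.4
x=4: V̂ = -11.5 + 9·4 = 24.5; e = 24.9 − 24.5 = 0.4
x=5: V̂ = -11.5 + 9·5 = 33.5; e = 30.1 − 33.5 = -3.4
x=6: V̂ = -11.5 + 9·6 = 42.5; e = 38.3 − 42.5 = -4.2
x=7: V̂ = -11.5 + 9·7 = 51.5; e = 53.9 − 51.5 = 2.4
x=8: V̂ = -11.5 + 9·8 = 60.5; e = 63.3 − 60.5 = 2.8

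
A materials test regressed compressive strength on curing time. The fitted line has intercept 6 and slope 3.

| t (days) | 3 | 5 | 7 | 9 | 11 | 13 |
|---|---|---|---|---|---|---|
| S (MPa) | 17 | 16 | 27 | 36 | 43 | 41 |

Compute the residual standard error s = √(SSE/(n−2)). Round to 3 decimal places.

t=3: Ŝ = 6 + 3·3 = 15; e = 17 − 15 = 2
t=5: Ŝ = 6 + 3·5 = 21; e = 16 − 21 = -5
t=7: Ŝ = 6 + 3·7 = 27; e = 27 − 27 = 0
t=9: Ŝ = 6 + 3·9 = 33; e = 36 − 33 = 3
t=11: Ŝ = 6 + 3·11 = 39; e = 43 − 39 = 4
t=13: Ŝ = 6 + 3·13 = 45; e = 41 − 45 = -4
SSE = 4 + 25 + 0 + 9 + 16 + 16 = 70
s = √(70/4) = √17.5 ≈ 4.183

s = 4.183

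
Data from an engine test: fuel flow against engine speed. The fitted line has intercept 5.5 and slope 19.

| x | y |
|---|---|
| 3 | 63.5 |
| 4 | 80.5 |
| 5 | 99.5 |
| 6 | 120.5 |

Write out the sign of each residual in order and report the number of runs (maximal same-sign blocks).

x=3: ŷ = 5.5 + 19·3 = 62.5; r = 63.5 − 62.5 = 1
x=4: ŷ = 5.5 + 19·4 = 81.5; r = 80.5 − 81.5 = -1
x=5: ŷ = 5.5 + 19·5 = 100.5; r = 99.5 − 100.5 = -1
x=6: ŷ = 5.5 + 19·6 = 119.5; r = 120.5 − 119.5 = 1
Signs: + − − +
Runs: +×1, −×2, +×1 → 3

3 runs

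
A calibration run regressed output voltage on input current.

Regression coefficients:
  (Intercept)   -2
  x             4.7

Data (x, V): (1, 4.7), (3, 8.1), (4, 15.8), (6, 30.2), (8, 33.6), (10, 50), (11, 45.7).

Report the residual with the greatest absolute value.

x=1: ŷ = -2 + 4.7·1 = 2.7; e = 4.7 − 2.7 = 2
x=3: ŷ = -2 + 4.7·3 = 12.1; e = 8.1 − 12.1 = -4
x=4: ŷ = -2 + 4.7·4 = 16.8; e = 15.8 − 16.8 = -1
x=6: ŷ = -2 + 4.7·6 = 26.2; e = 30.2 − 26.2 = 4
x=8: ŷ = -2 + 4.7·8 = 35.6; e = 33.6 − 35.6 = -2
x=10: ŷ = -2 + 4.7·10 = 45; e = 50 − 45 = 5
x=11: ŷ = -2 + 4.7·11 = 49.7; e = 45.7 − 49.7 = -4
Largest |e| is 5 at x = 10, residual 5.

e = 5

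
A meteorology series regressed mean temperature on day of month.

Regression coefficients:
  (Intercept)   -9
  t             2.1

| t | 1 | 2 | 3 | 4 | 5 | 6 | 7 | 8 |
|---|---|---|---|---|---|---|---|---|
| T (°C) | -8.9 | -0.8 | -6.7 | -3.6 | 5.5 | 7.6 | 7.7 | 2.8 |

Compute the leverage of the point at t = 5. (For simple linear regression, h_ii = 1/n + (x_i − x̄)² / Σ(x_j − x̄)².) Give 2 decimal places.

h = 0.13

t̄ = (1 + 2 + 3 + 4 + 5 + 6 + 7 + 8)/8 = 4.5
Σ(t − t̄)² = 12.25 + 6.25 + 2.25 + 0.25 + 0.25 + 2.25 + 6.25 + 12.25 = 42
h = 1/8 + (0.5)²/42 = 0.125 + 0.00595238 = 0.13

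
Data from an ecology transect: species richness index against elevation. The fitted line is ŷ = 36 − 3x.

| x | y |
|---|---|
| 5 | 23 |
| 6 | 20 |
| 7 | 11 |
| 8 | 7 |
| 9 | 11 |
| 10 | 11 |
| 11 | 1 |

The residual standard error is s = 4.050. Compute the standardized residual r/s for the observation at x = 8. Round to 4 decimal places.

ŷ = 36 − 3·8 = 12
r = 7 − 12 = -5
r/s = -5 / 4.050 = -1.2346

-1.2346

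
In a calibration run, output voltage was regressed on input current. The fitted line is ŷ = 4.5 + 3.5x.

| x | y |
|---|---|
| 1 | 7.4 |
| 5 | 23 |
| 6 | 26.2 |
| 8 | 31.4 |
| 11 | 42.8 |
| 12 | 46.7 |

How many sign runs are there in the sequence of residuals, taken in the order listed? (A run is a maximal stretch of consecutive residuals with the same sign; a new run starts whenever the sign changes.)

4 runs

x=1: ŷ = 4.5 + 3.5·1 = 8; r = 7.4 − 8 = -0.6
x=5: ŷ = 4.5 + 3.5·5 = 22; r = 23 − 22 = 1
x=6: ŷ = 4.5 + 3.5·6 = 25.5; r = 26.2 − 25.5 = 0.7
x=8: ŷ = 4.5 + 3.5·8 = 32.5; r = 31.4 − 32.5 = -1.1
x=11: ŷ = 4.5 + 3.5·11 = 43; r = 42.8 − 43 = -0.2
x=12: ŷ = 4.5 + 3.5·12 = 46.5; r = 46.7 − 46.5 = 0.2
Signs: − + + − − +
Runs: −×1, +×2, −×2, +×1 → 4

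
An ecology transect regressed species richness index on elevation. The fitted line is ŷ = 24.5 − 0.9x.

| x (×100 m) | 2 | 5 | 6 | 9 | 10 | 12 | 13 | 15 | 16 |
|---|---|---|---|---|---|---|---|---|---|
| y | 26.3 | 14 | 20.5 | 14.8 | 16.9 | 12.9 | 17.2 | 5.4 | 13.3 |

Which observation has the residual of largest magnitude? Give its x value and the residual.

x=2: ŷ = 24.5 − 0.9·2 = 22.7; e = 26.3 − 22.7 = 3.6
x=5: ŷ = 24.5 − 0.9·5 = 20; e = 14 − 20 = -6
x=6: ŷ = 24.5 − 0.9·6 = 19.1; e = 20.5 − 19.1 = 1.4
x=9: ŷ = 24.5 − 0.9·9 = 16.4; e = 14.8 − 16.4 = -1.6
x=10: ŷ = 24.5 − 0.9·10 = 15.5; e = 16.9 − 15.5 = 1.4
x=12: ŷ = 24.5 − 0.9·12 = 13.7; e = 12.9 − 13.7 = -0.8
x=13: ŷ = 24.5 − 0.9·13 = 12.8; e = 17.2 − 12.8 = 4.4
x=15: ŷ = 24.5 − 0.9·15 = 11; e = 5.4 − 11 = -5.6
x=16: ŷ = 24.5 − 0.9·16 = 10.1; e = 13.3 − 10.1 = 3.2
Largest |e| is 6 at x = 5, residual -6.

x = 5, e = -6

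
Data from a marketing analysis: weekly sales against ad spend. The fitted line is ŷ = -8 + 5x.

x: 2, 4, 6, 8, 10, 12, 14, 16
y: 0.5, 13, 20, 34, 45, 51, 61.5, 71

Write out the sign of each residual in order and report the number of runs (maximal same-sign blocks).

x=2: ŷ = -8 + 5·2 = 2; r = 0.5 − 2 = -1.5
x=4: ŷ = -8 + 5·4 = 12; r = 13 − 12 = 1
x=6: ŷ = -8 + 5·6 = 22; r = 20 − 22 = -2
x=8: ŷ = -8 + 5·8 = 32; r = 34 − 32 = 2
x=10: ŷ = -8 + 5·10 = 42; r = 45 − 42 = 3
x=12: ŷ = -8 + 5·12 = 52; r = 51 − 52 = -1
x=14: ŷ = -8 + 5·14 = 62; r = 61.5 − 62 = -0.5
x=16: ŷ = -8 + 5·16 = 72; r = 71 − 72 = -1
Signs: − + − + + − − −
Runs: −×1, +×1, −×1, +×2, −×3 → 5

5 runs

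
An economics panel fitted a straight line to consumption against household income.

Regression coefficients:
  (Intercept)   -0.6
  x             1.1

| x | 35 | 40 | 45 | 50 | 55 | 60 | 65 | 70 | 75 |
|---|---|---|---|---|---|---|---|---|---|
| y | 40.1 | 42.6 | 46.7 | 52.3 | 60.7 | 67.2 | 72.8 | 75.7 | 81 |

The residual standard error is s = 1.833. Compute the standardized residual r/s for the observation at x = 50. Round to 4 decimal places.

ŷ = -0.6 + 1.1·50 = 54.4
r = 52.3 − 54.4 = -2.1
r/s = -2.1 / 1.833 = -1.1457

-1.1457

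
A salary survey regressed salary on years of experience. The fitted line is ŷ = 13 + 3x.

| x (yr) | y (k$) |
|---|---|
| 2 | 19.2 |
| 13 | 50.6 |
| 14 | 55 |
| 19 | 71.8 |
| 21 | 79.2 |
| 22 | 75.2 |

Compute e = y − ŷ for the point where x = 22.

e = -3.8

ŷ = 13 + 3·22 = 79
e = 75.2 − 79 = -3.8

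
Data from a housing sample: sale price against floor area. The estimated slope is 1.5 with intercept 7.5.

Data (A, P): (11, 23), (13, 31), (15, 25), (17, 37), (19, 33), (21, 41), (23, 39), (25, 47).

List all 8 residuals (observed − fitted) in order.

-1, 4, -5, 4, -3, 2, -3, 2

A=11: P̂ = 7.5 + 1.5·11 = 24; e = 23 − 24 = -1
A=13: P̂ = 7.5 + 1.5·13 = 27; e = 31 − 27 = 4
A=15: P̂ = 7.5 + 1.5·15 = 30; e = 25 − 30 = -5
A=17: P̂ = 7.5 + 1.5·17 = 33; e = 37 − 33 = 4
A=19: P̂ = 7.5 + 1.5·19 = 36; e = 33 − 36 = -3
A=21: P̂ = 7.5 + 1.5·21 = 39; e = 41 − 39 = 2
A=23: P̂ = 7.5 + 1.5·23 = 42; e = 39 − 42 = -3
A=25: P̂ = 7.5 + 1.5·25 = 45; e = 47 − 45 = 2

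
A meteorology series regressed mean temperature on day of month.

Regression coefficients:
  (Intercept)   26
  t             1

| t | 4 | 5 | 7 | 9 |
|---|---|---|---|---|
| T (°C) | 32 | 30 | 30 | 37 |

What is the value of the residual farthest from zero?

e = -3

t=4: T̂ = 26 + 4 = 30; e = 32 − 30 = 2
t=5: T̂ = 26 + 5 = 31; e = 30 − 31 = -1
t=7: T̂ = 26 + 7 = 33; e = 30 − 33 = -3
t=9: T̂ = 26 + 9 = 35; e = 37 − 35 = 2
Largest |e| is 3 at t = 7, residual -3.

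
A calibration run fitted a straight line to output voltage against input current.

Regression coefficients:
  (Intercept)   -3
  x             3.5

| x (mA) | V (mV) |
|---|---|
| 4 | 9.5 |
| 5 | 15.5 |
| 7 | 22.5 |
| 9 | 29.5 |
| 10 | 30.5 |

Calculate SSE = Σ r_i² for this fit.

SSE = 7.5

x=4: V̂ = -3 + 3.5·4 = 11; r = 9.5 − 11 = -1.5
x=5: V̂ = -3 + 3.5·5 = 14.5; r = 15.5 − 14.5 = 1
x=7: V̂ = -3 + 3.5·7 = 21.5; r = 22.5 − 21.5 = 1
x=9: V̂ = -3 + 3.5·9 = 28.5; r = 29.5 − 28.5 = 1
x=10: V̂ = -3 + 3.5·10 = 32; r = 30.5 − 32 = -1.5
SSE = 2.25 + 1 + 1 + 1 + 2.25 = 7.5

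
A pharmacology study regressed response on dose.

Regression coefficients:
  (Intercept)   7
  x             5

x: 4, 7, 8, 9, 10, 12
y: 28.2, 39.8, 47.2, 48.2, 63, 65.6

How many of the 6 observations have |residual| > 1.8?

x=4: ŷ = 7 + 5·4 = 27; r = 28.2 − 27 = 1.2
x=7: ŷ = 7 + 5·7 = 42; r = 39.8 − 42 = -2.2
x=8: ŷ = 7 + 5·8 = 47; r = 47.2 − 47 = 0.2
x=9: ŷ = 7 + 5·9 = 52; r = 48.2 − 52 = -3.8
x=10: ŷ = 7 + 5·10 = 57; r = 63 − 57 = 6
x=12: ŷ = 7 + 5·12 = 67; r = 65.6 − 67 = -1.4
|r| > 1.8: x=7 (|r|=2.2), x=9 (|r|=3.8), x=10 (|r|=6) → 3

3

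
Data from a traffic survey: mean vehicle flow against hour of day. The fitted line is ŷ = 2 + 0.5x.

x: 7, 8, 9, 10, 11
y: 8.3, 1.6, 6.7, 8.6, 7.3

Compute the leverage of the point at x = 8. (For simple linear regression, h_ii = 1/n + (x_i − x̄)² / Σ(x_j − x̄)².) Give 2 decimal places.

h = 0.30

x̄ = (7 + 8 + 9 + 10 + 11)/5 = 9
Σ(x − x̄)² = 4 + 1 + 0 + 1 + 4 = 10
h = 1/5 + (-1)²/10 = 0.2 + 0.1 = 0.30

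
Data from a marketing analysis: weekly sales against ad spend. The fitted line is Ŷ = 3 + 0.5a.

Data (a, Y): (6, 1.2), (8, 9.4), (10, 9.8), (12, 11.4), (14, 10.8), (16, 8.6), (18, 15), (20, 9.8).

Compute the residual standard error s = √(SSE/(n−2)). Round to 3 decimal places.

a=6: Ŷ = 3 + 0.5·6 = 6; e = 1.2 − 6 = -4.8
a=8: Ŷ = 3 + 0.5·8 = 7; e = 9.4 − 7 = 2.4
a=10: Ŷ = 3 + 0.5·10 = 8; e = 9.8 − 8 = 1.8
a=12: Ŷ = 3 + 0.5·12 = 9; e = 11.4 − 9 = 2.4
a=14: Ŷ = 3 + 0.5·14 = 10; e = 10.8 − 10 = 0.8
a=16: Ŷ = 3 + 0.5·16 = 11; e = 8.6 − 11 = -2.4
a=18: Ŷ = 3 + 0.5·18 = 12; e = 15 − 12 = 3
a=20: Ŷ = 3 + 0.5·20 = 13; e = 9.8 − 13 = -3.2
SSE = 23.04 + 5.76 + 3.24 + 5.76 + 0.64 + 5.76 + 9 + 10.24 = 63.44
s = √(63.44/6) = √10.5733 ≈ 3.252

s = 3.252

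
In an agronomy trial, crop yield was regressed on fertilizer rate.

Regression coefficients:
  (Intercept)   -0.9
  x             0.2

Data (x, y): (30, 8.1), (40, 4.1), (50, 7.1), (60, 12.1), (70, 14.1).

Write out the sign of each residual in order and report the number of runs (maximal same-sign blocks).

x=30: ŷ = -0.9 + 0.2·30 = 5.1; r = 8.1 − 5.1 = 3
x=40: ŷ = -0.9 + 0.2·40 = 7.1; r = 4.1 − 7.1 = -3
x=50: ŷ = -0.9 + 0.2·50 = 9.1; r = 7.1 − 9.1 = -2
x=60: ŷ = -0.9 + 0.2·60 = 11.1; r = 12.1 − 11.1 = 1
x=70: ŷ = -0.9 + 0.2·70 = 13.1; r = 14.1 − 13.1 = 1
Signs: + − − + +
Runs: +×1, −×2, +×2 → 3

3 runs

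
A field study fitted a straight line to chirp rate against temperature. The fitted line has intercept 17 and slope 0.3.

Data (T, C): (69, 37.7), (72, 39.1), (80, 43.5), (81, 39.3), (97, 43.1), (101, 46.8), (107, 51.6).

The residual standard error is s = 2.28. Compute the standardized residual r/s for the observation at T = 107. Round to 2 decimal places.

1.10

Ĉ = 17 + 0.3·107 = 49.1
r = 51.6 − 49.1 = 2.5
r/s = 2.5 / 2.28 = 1.10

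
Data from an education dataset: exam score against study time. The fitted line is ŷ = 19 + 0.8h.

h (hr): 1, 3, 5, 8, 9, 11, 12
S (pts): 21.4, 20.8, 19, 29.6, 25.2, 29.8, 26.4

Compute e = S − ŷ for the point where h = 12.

e = -2.2

ŷ = 19 + 0.8·12 = 28.6
e = 26.4 − 28.6 = -2.2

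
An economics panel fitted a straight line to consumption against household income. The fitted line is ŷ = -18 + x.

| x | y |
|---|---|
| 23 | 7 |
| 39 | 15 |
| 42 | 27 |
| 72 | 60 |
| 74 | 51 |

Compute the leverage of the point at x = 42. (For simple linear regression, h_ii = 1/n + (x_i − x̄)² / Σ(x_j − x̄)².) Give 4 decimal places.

x̄ = (23 + 39 + 42 + 72 + 74)/5 = 50
Σ(x − x̄)² = 729 + 121 + 64 + 484 + 576 = 1974
h = 1/5 + (-8)²/1974 = 0.2 + 0.0324215 = 0.2324

h = 0.2324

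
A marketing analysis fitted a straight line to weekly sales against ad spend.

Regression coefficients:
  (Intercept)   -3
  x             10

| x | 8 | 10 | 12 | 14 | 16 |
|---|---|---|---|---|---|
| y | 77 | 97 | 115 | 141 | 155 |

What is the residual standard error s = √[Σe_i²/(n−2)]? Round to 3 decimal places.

x=8: ŷ = -3 + 10·8 = 77; e = 77 − 77 = 0
x=10: ŷ = -3 + 10·10 = 97; e = 97 − 97 = 0
x=12: ŷ = -3 + 10·12 = 117; e = 115 − 117 = -2
x=14: ŷ = -3 + 10·14 = 137; e = 141 − 137 = 4
x=16: ŷ = -3 + 10·16 = 157; e = 155 − 157 = -2
SSE = 0 + 0 + 4 + 16 + 4 = 24
s = √(24/3) = √8 ≈ 2.828

s = 2.828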